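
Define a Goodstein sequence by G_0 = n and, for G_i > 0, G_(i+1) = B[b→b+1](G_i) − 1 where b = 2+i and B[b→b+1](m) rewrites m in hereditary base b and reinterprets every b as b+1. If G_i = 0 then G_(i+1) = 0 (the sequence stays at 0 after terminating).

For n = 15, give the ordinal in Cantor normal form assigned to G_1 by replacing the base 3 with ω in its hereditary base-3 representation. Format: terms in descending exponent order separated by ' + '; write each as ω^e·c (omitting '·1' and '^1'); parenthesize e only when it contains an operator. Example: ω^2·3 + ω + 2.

(0) 15|_2 = 2^(2 + 1) + 2^2 + 2 + 1 ↦ 3^(3 + 1) + 3^3 + 3 + 1|_3 = 112 ⇒ 111
(1) 111|_3 = 3^(3 + 1) + 3^3 + 3 ↦ 4^(4 + 1) + 4^4 + 4|_4 = 1284 ⇒ 1283

ω^(ω + 1) + ω^ω + ω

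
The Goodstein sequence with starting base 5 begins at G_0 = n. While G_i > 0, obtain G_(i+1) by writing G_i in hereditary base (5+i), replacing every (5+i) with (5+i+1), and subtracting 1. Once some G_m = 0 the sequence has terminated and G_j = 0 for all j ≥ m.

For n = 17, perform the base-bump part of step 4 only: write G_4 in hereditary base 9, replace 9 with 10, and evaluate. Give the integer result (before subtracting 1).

17 —HB5→ 3·5 + 2 —bump→ 3·6 + 2 = 20 —(−1)→ 19
19 —HB6→ 3·6 + 1 —bump→ 3·7 + 1 = 22 —(−1)→ 21
21 —HB7→ 3·7 —bump→ 3·8 = 24 —(−1)→ 23
23 —HB8→ 2·8 + 7 —bump→ 2·9 + 7 = 25 —(−1)→ 24

26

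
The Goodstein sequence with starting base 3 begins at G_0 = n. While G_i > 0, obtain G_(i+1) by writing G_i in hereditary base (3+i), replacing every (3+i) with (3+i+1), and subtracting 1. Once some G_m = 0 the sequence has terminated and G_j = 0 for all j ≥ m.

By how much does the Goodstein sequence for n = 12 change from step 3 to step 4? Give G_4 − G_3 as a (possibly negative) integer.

(0) 12|_3 = 3^2 + 3 ↦ 4^2 + 4|_4 = 20 ⇒ 19
(1) 19|_4 = 4^2 + 3 ↦ 5^2 + 3|_5 = 28 ⇒ 27
(2) 27|_5 = 5^2 + 2 ↦ 6^2 + 2|_6 = 38 ⇒ 37
(3) 37|_6 = 6^2 + 1 ↦ 7^2 + 1|_7 = 50 ⇒ 49

12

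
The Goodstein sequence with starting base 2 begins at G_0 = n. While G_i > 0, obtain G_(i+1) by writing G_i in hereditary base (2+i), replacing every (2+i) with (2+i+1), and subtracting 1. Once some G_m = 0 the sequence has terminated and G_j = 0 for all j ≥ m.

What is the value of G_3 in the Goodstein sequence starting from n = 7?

3127

base 2: 7 = 2^2 + 2 + 1; at 3: 3^3 + 3 + 1 = 31; next = 30
base 3: 30 = 3^3 + 3; at 4: 4^4 + 4 = 260; next = 259
base 4: 259 = 4^4 + 3; at 5: 5^5 + 3 = 3128; next = 3127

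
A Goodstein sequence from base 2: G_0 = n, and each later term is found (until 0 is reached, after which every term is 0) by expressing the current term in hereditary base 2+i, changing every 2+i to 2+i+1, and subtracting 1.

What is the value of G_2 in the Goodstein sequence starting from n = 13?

(0) 13|_2 = 2^(2 + 1) + 2^2 + 1 ↦ 3^(3 + 1) + 3^3 + 1|_3 = 109 ⇒ 108
(1) 108|_3 = 3^(3 + 1) + 3^3 ↦ 4^(4 + 1) + 4^4|_4 = 1280 ⇒ 1279
(2) 1279|_4 = 4^(4 + 1) + 3·4^3 + 3·4^2 + 3·4 + 3 ↦ 5^(5 + 1) + 3·5^3 + 3·5^2 + 3·5 + 3|_5 = 16093 ⇒ 16092

1279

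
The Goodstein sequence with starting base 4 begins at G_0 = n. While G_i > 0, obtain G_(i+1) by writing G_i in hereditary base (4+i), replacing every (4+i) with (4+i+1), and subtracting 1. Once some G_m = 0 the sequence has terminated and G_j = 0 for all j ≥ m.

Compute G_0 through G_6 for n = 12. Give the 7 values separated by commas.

12, 14, 15, 16, 17, 18, 19

G_0=12  [base 4] 3·4  →[4↦5]→  3·5 = 15  −1 ⇒ G_1=14
G_1=14  [base 5] 2·5 + 4  →[5↦6]→  2·6 + 4 = 16  −1 ⇒ G_2=15
G_2=15  [base 6] 2·6 + 3  →[6↦7]→  2·7 + 3 = 17  −1 ⇒ G_3=16
G_3=16  [base 7] 2·7 + 2  →[7↦8]→  2·8 + 2 = 18  −1 ⇒ G_4=17
G_4=17  [base 8] 2·8 + 1  →[8↦9]→  2·9 + 1 = 19  −1 ⇒ G_5=18
G_5=18  [base 9] 2·9  →[9↦10]→  2·10 = 20  −1 ⇒ G_6=19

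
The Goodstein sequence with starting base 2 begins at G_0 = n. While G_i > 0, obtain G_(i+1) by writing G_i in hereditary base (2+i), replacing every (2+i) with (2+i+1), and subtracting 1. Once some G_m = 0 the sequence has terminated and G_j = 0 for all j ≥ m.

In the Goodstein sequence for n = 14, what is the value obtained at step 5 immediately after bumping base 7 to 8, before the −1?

134404972

G_0=14  [base 2] 2^(2 + 1) + 2^2 + 2  →[2↦3]→  3^(3 + 1) + 3^3 + 3 = 111  −1 ⇒ G_1=110
G_1=110  [base 3] 3^(3 + 1) + 3^3 + 2  →[3↦4]→  4^(4 + 1) + 4^4 + 2 = 1282  −1 ⇒ G_2=1281
G_2=1281  [base 4] 4^(4 + 1) + 4^4 + 1  →[4↦5]→  5^(5 + 1) + 5^5 + 1 = 18751  −1 ⇒ G_3=18750
G_3=18750  [base 5] 5^(5 + 1) + 5^5  →[5↦6]→  6^(6 + 1) + 6^6 = 326592  −1 ⇒ G_4=326591
G_4=326591  [base 6] 6^(6 + 1) + 5·6^5 + 5·6^4 + 5·6^3 + 5·6^2 + 5·6 + 5  →[6↦7]→  7^(7 + 1) + 5·7^5 + 5·7^4 + 5·7^3 + 5·7^2 + 5·7 + 5 = 5862841  −1 ⇒ G_5=5862840
G_5=5862840  [base 7] 7^(7 + 1) + 5·7^5 + 5·7^4 + 5·7^3 + 5·7^2 + 5·7 + 4  →[7↦8]→  8^(8 + 1) + 5·8^5 + 5·8^4 + 5·8^3 + 5·8^2 + 5·8 + 4 = 134404972  −1 ⇒ G_6=134404971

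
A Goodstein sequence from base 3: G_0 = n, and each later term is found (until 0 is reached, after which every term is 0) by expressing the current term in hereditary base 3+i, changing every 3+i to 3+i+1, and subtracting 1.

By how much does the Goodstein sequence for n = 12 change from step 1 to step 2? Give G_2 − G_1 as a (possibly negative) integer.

i=0: 12 = 3^2 + 3 (b=3); 3→4: 4^2 + 4 = 20; 20−1 = 19
i=1: 19 = 4^2 + 3 (b=4); 4→5: 5^2 + 3 = 28; 28−1 = 27

8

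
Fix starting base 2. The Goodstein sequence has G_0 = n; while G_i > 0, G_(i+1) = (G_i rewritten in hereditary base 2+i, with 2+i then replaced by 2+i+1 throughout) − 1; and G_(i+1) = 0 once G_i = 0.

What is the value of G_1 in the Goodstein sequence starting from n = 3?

base 2: 3 = 2 + 1; at 3: 3 + 1 = 4; next = 3
base 3: 3 = 3; at 4: 4 = 4; next = 3

3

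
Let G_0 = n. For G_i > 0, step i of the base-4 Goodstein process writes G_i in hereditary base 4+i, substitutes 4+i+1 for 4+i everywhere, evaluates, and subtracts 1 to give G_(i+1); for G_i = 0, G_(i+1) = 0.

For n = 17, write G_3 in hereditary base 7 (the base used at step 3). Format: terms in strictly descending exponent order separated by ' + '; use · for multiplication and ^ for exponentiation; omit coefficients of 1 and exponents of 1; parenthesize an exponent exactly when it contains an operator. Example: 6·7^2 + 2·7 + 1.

5·7 + 4

base 4: 17 = 4^2 + 1; at 5: 5^2 + 1 = 26; next = 25
base 5: 25 = 5^2; at 6: 6^2 = 36; next = 35
base 6: 35 = 5·6 + 5; at 7: 5·7 + 5 = 40; next = 39
base 7: 39 = 5·7 + 4; at 8: 5·8 + 4 = 44; next = 43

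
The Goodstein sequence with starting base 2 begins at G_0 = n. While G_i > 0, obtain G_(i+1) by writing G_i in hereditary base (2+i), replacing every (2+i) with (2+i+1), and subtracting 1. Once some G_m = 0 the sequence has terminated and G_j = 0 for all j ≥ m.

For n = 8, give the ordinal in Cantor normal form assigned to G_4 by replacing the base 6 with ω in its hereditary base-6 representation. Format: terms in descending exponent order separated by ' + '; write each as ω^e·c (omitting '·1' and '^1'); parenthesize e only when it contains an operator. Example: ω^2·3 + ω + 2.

ω^ω·2 + ω^2·2 + ω + 5

8 —HB2→ 2^(2 + 1) —bump→ 3^(3 + 1) = 81 —(−1)→ 80
80 —HB3→ 2·3^3 + 2·3^2 + 2·3 + 2 —bump→ 2·4^4 + 2·4^2 + 2·4 + 2 = 554 —(−1)→ 553
553 —HB4→ 2·4^4 + 2·4^2 + 2·4 + 1 —bump→ 2·5^5 + 2·5^2 + 2·5 + 1 = 6311 —(−1)→ 6310
6310 —HB5→ 2·5^5 + 2·5^2 + 2·5 —bump→ 2·6^6 + 2·6^2 + 2·6 = 93396 —(−1)→ 93395
93395 —HB6→ 2·6^6 + 2·6^2 + 6 + 5 —bump→ 2·7^7 + 2·7^2 + 7 + 5 = 1647196 —(−1)→ 1647195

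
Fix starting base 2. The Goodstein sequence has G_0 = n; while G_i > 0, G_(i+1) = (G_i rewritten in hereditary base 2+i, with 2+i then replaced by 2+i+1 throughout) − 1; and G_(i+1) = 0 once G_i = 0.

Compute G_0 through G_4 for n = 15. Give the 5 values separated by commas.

(0) 15|_2 = 2^(2 + 1) + 2^2 + 2 + 1 ↦ 3^(3 + 1) + 3^3 + 3 + 1|_3 = 112 ⇒ 111
(1) 111|_3 = 3^(3 + 1) + 3^3 + 3 ↦ 4^(4 + 1) + 4^4 + 4|_4 = 1284 ⇒ 1283
(2) 1283|_4 = 4^(4 + 1) + 4^4 + 3 ↦ 5^(5 + 1) + 5^5 + 3|_5 = 18753 ⇒ 18752
(3) 18752|_5 = 5^(5 + 1) + 5^5 + 2 ↦ 6^(6 + 1) + 6^6 + 2|_6 = 326594 ⇒ 326593

15, 111, 1283, 18752, 326593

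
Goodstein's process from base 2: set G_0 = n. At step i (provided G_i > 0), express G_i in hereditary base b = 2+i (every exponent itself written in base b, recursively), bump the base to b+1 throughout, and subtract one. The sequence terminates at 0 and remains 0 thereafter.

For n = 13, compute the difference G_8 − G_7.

[0] 13 ≡ 2^(2 + 1) + 2^2 + 1 (base 2). Lift 3: 109. −1: 108.
[1] 108 ≡ 3^(3 + 1) + 3^3 (base 3). Lift 4: 1280. −1: 1279.
[2] 1279 ≡ 4^(4 + 1) + 3·4^3 + 3·4^2 + 3·4 + 3 (base 4). Lift 5: 16093. −1: 16092.
[3] 16092 ≡ 5^(5 + 1) + 3·5^3 + 3·5^2 + 3·5 + 2 (base 5). Lift 6: 280712. −1: 280711.
[4] 280711 ≡ 6^(6 + 1) + 3·6^3 + 3·6^2 + 3·6 + 1 (base 6). Lift 7: 5765999. −1: 5765998.
[5] 5765998 ≡ 7^(7 + 1) + 3·7^3 + 3·7^2 + 3·7 (base 7). Lift 8: 134219480. −1: 134219479.
[6] 134219479 ≡ 8^(8 + 1) + 3·8^3 + 3·8^2 + 2·8 + 7 (base 8). Lift 9: 3486786856. −1: 3486786855.
[7] 3486786855 ≡ 9^(9 + 1) + 3·9^3 + 3·9^2 + 2·9 + 6 (base 9). Lift 10: 100000003326. −1: 100000003325.

96513216470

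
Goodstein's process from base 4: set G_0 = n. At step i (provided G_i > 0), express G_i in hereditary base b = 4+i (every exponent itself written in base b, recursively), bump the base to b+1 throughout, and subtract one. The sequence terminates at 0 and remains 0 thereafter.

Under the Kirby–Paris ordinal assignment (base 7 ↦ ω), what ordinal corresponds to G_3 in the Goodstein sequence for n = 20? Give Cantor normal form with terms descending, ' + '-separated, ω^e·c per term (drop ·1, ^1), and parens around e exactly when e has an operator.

i=0: 20 = 4^2 + 4 (b=4); 4→5: 5^2 + 5 = 30; 30−1 = 29
i=1: 29 = 5^2 + 4 (b=5); 5→6: 6^2 + 4 = 40; 40−1 = 39
i=2: 39 = 6^2 + 3 (b=6); 6→7: 7^2 + 3 = 52; 52−1 = 51
i=3: 51 = 7^2 + 2 (b=7); 7→8: 8^2 + 2 = 66; 66−1 = 65

ω^2 + 2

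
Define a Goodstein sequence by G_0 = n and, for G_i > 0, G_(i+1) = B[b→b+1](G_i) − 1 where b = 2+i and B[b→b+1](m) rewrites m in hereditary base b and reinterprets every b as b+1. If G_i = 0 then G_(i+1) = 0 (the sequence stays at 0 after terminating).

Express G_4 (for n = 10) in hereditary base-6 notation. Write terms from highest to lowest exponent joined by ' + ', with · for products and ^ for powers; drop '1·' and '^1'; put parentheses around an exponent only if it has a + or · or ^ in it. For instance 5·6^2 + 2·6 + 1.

5·6^6 + 5·6^5 + 5·6^4 + 5·6^3 + 5·6^2 + 5·6 + 5

[0] 10 ≡ 2^(2 + 1) + 2 (base 2). Lift 3: 84. −1: 83.
[1] 83 ≡ 3^(3 + 1) + 2 (base 3). Lift 4: 1026. −1: 1025.
[2] 1025 ≡ 4^(4 + 1) + 1 (base 4). Lift 5: 15626. −1: 15625.
[3] 15625 ≡ 5^(5 + 1) (base 5). Lift 6: 279936. −1: 279935.
[4] 279935 ≡ 5·6^6 + 5·6^5 + 5·6^4 + 5·6^3 + 5·6^2 + 5·6 + 5 (base 6). Lift 7: 4215755. −1: 4215754.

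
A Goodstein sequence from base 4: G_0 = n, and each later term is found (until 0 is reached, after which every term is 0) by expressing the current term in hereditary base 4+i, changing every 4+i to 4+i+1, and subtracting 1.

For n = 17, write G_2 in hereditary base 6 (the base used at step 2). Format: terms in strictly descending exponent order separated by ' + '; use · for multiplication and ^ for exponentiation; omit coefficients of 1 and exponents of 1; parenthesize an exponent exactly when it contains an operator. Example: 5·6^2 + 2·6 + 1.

5·6 + 5

step 0: 17 = 4^2 + 1; sub 5 for 4: 5^2 + 1; = 26; G_1 = 26−1 = 25
step 1: 25 = 5^2; sub 6 for 5: 6^2; = 36; G_2 = 36−1 = 35
step 2: 35 = 5·6 + 5; sub 7 for 6: 5·7 + 5; = 40; G_3 = 40−1 = 39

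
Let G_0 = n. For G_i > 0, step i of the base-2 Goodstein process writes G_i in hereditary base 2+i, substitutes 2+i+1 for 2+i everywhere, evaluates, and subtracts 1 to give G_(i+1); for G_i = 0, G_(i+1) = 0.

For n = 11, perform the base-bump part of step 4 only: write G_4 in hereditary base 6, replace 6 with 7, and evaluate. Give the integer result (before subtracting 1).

base 2: 11 = 2^(2 + 1) + 2 + 1; at 3: 3^(3 + 1) + 3 + 1 = 85; next = 84
base 3: 84 = 3^(3 + 1) + 3; at 4: 4^(4 + 1) + 4 = 1028; next = 1027
base 4: 1027 = 4^(4 + 1) + 3; at 5: 5^(5 + 1) + 3 = 15628; next = 15627
base 5: 15627 = 5^(5 + 1) + 2; at 6: 6^(6 + 1) + 2 = 279938; next = 279937
base 6: 279937 = 6^(6 + 1) + 1; at 7: 7^(7 + 1) + 1 = 5764802; next = 5764801

5764802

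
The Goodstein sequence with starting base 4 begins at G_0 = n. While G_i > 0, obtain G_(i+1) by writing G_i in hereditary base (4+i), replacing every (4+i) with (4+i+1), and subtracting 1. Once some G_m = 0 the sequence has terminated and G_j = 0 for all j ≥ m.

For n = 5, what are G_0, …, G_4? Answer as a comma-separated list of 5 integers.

5 —HB4→ 4 + 1 —bump→ 5 + 1 = 6 —(−1)→ 5
5 —HB5→ 5 —bump→ 6 = 6 —(−1)→ 5
5 —HB6→ 5 —bump→ 5 = 5 —(−1)→ 4
4 —HB7→ 4 —bump→ 4 = 4 —(−1)→ 3

5, 5, 5, 4, 3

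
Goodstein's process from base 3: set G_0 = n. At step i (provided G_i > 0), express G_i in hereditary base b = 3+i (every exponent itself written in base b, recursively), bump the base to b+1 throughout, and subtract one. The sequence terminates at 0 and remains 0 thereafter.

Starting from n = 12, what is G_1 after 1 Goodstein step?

step 0: 12 = 3^2 + 3; sub 4 for 3: 4^2 + 4; = 20; G_1 = 20−1 = 19
step 1: 19 = 4^2 + 3; sub 5 for 4: 5^2 + 3; = 28; G_2 = 28−1 = 27

19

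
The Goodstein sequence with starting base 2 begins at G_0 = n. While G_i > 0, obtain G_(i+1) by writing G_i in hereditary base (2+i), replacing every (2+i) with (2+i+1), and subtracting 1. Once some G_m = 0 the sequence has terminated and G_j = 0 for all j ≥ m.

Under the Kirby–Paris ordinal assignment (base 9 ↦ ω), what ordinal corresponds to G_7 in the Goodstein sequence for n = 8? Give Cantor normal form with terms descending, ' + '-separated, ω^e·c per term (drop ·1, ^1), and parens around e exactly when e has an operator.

ω^ω·2 + ω^2·2 + ω + 2

8 —HB2→ 2^(2 + 1) —bump→ 3^(3 + 1) = 81 —(−1)→ 80
80 —HB3→ 2·3^3 + 2·3^2 + 2·3 + 2 —bump→ 2·4^4 + 2·4^2 + 2·4 + 2 = 554 —(−1)→ 553
553 —HB4→ 2·4^4 + 2·4^2 + 2·4 + 1 —bump→ 2·5^5 + 2·5^2 + 2·5 + 1 = 6311 —(−1)→ 6310
6310 —HB5→ 2·5^5 + 2·5^2 + 2·5 —bump→ 2·6^6 + 2·6^2 + 2·6 = 93396 —(−1)→ 93395
93395 —HB6→ 2·6^6 + 2·6^2 + 6 + 5 —bump→ 2·7^7 + 2·7^2 + 7 + 5 = 1647196 —(−1)→ 1647195
1647195 —HB7→ 2·7^7 + 2·7^2 + 7 + 4 —bump→ 2·8^8 + 2·8^2 + 8 + 4 = 33554572 —(−1)→ 33554571
33554571 —HB8→ 2·8^8 + 2·8^2 + 8 + 3 —bump→ 2·9^9 + 2·9^2 + 9 + 3 = 774841152 —(−1)→ 774841151
774841151 —HB9→ 2·9^9 + 2·9^2 + 9 + 2 —bump→ 2·10^10 + 2·10^2 + 10 + 2 = 20000000212 —(−1)→ 20000000211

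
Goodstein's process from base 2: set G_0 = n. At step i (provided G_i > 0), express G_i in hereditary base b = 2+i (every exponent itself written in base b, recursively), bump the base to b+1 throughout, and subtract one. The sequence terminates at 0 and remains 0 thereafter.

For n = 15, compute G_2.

1283

G_0 = 15. HB_2(15) = 2^(2 + 1) + 2^2 + 2 + 1. Bump = 112. G_1 = 111.
G_1 = 111. HB_3(111) = 3^(3 + 1) + 3^3 + 3. Bump = 1284. G_2 = 1283.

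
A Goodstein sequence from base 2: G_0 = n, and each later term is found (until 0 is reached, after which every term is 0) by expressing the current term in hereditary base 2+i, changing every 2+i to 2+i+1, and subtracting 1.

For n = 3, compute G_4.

3 —HB2→ 2 + 1 —bump→ 3 + 1 = 4 —(−1)→ 3
3 —HB3→ 3 —bump→ 4 = 4 —(−1)→ 3
3 —HB4→ 3 —bump→ 3 = 3 —(−1)→ 2
2 —HB5→ 2 —bump→ 2 = 2 —(−1)→ 1

1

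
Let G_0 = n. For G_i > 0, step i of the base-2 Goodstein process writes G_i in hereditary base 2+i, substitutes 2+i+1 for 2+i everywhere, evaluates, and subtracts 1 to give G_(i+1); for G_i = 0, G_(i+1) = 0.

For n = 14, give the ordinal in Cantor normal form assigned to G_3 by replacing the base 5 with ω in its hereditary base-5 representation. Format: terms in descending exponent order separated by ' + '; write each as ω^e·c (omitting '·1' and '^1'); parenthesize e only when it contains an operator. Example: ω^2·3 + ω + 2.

i=0: 14 = 2^(2 + 1) + 2^2 + 2 (b=2); 2→3: 3^(3 + 1) + 3^3 + 3 = 111; 111−1 = 110
i=1: 110 = 3^(3 + 1) + 3^3 + 2 (b=3); 3→4: 4^(4 + 1) + 4^4 + 2 = 1282; 1282−1 = 1281
i=2: 1281 = 4^(4 + 1) + 4^4 + 1 (b=4); 4→5: 5^(5 + 1) + 5^5 + 1 = 18751; 18751−1 = 18750
i=3: 18750 = 5^(5 + 1) + 5^5 (b=5); 5→6: 6^(6 + 1) + 6^6 = 326592; 326592−1 = 326591

ω^(ω + 1) + ω^ω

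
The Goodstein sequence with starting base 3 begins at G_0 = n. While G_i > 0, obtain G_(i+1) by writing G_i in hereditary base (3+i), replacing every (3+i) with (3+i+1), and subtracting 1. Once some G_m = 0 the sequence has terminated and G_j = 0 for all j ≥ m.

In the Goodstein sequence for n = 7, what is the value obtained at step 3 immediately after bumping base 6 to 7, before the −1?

10

(0) 7|_3 = 2·3 + 1 ↦ 2·4 + 1|_4 = 9 ⇒ 8
(1) 8|_4 = 2·4 ↦ 2·5|_5 = 10 ⇒ 9
(2) 9|_5 = 5 + 4 ↦ 6 + 4|_6 = 10 ⇒ 9
(3) 9|_6 = 6 + 3 ↦ 7 + 3|_7 = 10 ⇒ 9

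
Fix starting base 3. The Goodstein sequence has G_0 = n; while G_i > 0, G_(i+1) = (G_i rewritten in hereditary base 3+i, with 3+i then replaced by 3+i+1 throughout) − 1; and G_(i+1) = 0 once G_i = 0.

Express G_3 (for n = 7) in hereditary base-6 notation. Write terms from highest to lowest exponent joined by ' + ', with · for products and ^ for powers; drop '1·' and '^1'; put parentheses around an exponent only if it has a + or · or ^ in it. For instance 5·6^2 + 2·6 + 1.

i=0: 7 = 2·3 + 1 (b=3); 3→4: 2·4 + 1 = 9; 9−1 = 8
i=1: 8 = 2·4 (b=4); 4→5: 2·5 = 10; 10−1 = 9
i=2: 9 = 5 + 4 (b=5); 5→6: 6 + 4 = 10; 10−1 = 9
i=3: 9 = 6 + 3 (b=6); 6→7: 7 + 3 = 10; 10−1 = 9

6 + 3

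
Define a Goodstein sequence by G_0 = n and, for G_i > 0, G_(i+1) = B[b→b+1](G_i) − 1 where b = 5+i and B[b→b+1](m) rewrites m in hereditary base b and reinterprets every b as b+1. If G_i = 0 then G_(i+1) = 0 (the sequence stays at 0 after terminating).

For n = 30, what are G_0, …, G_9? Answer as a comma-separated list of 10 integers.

(0) 30|_5 = 5^2 + 5 ↦ 6^2 + 6|_6 = 42 ⇒ 41
(1) 41|_6 = 6^2 + 5 ↦ 7^2 + 5|_7 = 54 ⇒ 53
(2) 53|_7 = 7^2 + 4 ↦ 8^2 + 4|_8 = 68 ⇒ 67
(3) 67|_8 = 8^2 + 3 ↦ 9^2 + 3|_9 = 84 ⇒ 83
(4) 83|_9 = 9^2 + 2 ↦ 10^2 + 2|_10 = 102 ⇒ 101
(5) 101|_10 = 10^2 + 1 ↦ 11^2 + 1|_11 = 122 ⇒ 121
(6) 121|_11 = 11^2 ↦ 12^2|_12 = 144 ⇒ 143
(7) 143|_12 = 11·12 + 11 ↦ 11·13 + 11|_13 = 154 ⇒ 153
(8) 153|_13 = 11·13 + 10 ↦ 11·14 + 10|_14 = 164 ⇒ 163

30, 41, 53, 67, 83, 101, 121, 143, 153, 163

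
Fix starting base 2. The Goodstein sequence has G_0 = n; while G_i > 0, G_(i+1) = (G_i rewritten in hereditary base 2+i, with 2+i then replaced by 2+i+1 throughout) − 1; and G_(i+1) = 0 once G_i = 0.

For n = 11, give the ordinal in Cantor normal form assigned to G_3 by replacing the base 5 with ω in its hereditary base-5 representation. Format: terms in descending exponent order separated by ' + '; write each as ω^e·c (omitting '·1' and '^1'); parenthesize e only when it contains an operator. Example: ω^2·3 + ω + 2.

11 —HB2→ 2^(2 + 1) + 2 + 1 —bump→ 3^(3 + 1) + 3 + 1 = 85 —(−1)→ 84
84 —HB3→ 3^(3 + 1) + 3 —bump→ 4^(4 + 1) + 4 = 1028 —(−1)→ 1027
1027 —HB4→ 4^(4 + 1) + 3 —bump→ 5^(5 + 1) + 3 = 15628 —(−1)→ 15627
15627 —HB5→ 5^(5 + 1) + 2 —bump→ 6^(6 + 1) + 2 = 279938 —(−1)→ 279937

ω^(ω + 1) + 2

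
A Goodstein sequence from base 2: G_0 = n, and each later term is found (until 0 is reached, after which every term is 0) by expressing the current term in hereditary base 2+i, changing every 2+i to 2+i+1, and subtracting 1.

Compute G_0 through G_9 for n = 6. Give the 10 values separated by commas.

[0] 6 ≡ 2^2 + 2 (base 2). Lift 3: 30. −1: 29.
[1] 29 ≡ 3^3 + 2 (base 3). Lift 4: 258. −1: 257.
[2] 257 ≡ 4^4 + 1 (base 4). Lift 5: 3126. −1: 3125.
[3] 3125 ≡ 5^5 (base 5). Lift 6: 46656. −1: 46655.
[4] 46655 ≡ 5·6^5 + 5·6^4 + 5·6^3 + 5·6^2 + 5·6 + 5 (base 6). Lift 7: 98040. −1: 98039.
[5] 98039 ≡ 5·7^5 + 5·7^4 + 5·7^3 + 5·7^2 + 5·7 + 4 (base 7). Lift 8: 187244. −1: 187243.
[6] 187243 ≡ 5·8^5 + 5·8^4 + 5·8^3 + 5·8^2 + 5·8 + 3 (base 8). Lift 9: 332148. −1: 332147.
[7] 332147 ≡ 5·9^5 + 5·9^4 + 5·9^3 + 5·9^2 + 5·9 + 2 (base 9). Lift 10: 555552. −1: 555551.
[8] 555551 ≡ 5·10^5 + 5·10^4 + 5·10^3 + 5·10^2 + 5·10 + 1 (base 10). Lift 11: 885776. −1: 885775.

6, 29, 257, 3125, 46655, 98039, 187243, 332147, 555551, 885775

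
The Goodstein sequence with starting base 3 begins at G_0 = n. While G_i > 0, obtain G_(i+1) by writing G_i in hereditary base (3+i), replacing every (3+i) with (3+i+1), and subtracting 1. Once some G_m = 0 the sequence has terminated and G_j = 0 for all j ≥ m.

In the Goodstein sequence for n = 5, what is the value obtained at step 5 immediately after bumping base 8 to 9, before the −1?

3

5 —HB3→ 3 + 2 —bump→ 4 + 2 = 6 —(−1)→ 5
5 —HB4→ 4 + 1 —bump→ 5 + 1 = 6 —(−1)→ 5
5 —HB5→ 5 —bump→ 6 = 6 —(−1)→ 5
5 —HB6→ 5 —bump→ 5 = 5 —(−1)→ 4
4 —HB7→ 4 —bump→ 4 = 4 —(−1)→ 3
3 —HB8→ 3 —bump→ 3 = 3 —(−1)→ 2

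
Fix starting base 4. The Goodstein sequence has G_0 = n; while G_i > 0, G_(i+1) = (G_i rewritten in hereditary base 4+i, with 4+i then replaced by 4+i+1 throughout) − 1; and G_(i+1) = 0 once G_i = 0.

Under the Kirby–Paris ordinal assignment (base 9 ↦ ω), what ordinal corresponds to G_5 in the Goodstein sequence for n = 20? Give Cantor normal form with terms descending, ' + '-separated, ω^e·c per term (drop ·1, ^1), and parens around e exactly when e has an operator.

ω^2

G_0 = 20. HB_4(20) = 4^2 + 4. Bump = 30. G_1 = 29.
G_1 = 29. HB_5(29) = 5^2 + 4. Bump = 40. G_2 = 39.
G_2 = 39. HB_6(39) = 6^2 + 3. Bump = 52. G_3 = 51.
G_3 = 51. HB_7(51) = 7^2 + 2. Bump = 66. G_4 = 65.
G_4 = 65. HB_8(65) = 8^2 + 1. Bump = 82. G_5 = 81.
G_5 = 81. HB_9(81) = 9^2. Bump = 100. G_6 = 99.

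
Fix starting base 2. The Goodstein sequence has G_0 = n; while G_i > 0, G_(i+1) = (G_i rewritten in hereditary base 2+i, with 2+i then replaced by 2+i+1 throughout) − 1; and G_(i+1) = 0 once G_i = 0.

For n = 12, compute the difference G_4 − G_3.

(0) 12|_2 = 2^(2 + 1) + 2^2 ↦ 3^(3 + 1) + 3^3|_3 = 108 ⇒ 107
(1) 107|_3 = 3^(3 + 1) + 2·3^2 + 2·3 + 2 ↦ 4^(4 + 1) + 2·4^2 + 2·4 + 2|_4 = 1066 ⇒ 1065
(2) 1065|_4 = 4^(4 + 1) + 2·4^2 + 2·4 + 1 ↦ 5^(5 + 1) + 2·5^2 + 2·5 + 1|_5 = 15686 ⇒ 15685
(3) 15685|_5 = 5^(5 + 1) + 2·5^2 + 2·5 ↦ 6^(6 + 1) + 2·6^2 + 2·6|_6 = 280020 ⇒ 280019

264334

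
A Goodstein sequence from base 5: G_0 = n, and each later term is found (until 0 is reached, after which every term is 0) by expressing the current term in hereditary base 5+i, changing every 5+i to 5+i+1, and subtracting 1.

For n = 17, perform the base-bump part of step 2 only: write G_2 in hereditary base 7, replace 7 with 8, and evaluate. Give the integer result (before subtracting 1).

[0] 17 ≡ 3·5 + 2 (base 5). Lift 6: 20. −1: 19.
[1] 19 ≡ 3·6 + 1 (base 6). Lift 7: 22. −1: 21.
[2] 21 ≡ 3·7 (base 7). Lift 8: 24. −1: 23.

24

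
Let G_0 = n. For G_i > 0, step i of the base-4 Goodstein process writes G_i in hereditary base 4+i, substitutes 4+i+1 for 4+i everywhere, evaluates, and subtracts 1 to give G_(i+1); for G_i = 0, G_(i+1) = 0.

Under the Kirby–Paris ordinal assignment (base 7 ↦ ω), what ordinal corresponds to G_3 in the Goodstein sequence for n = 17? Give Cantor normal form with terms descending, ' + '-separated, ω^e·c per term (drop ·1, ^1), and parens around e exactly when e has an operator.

i=0: 17 = 4^2 + 1 (b=4); 4→5: 5^2 + 1 = 26; 26−1 = 25
i=1: 25 = 5^2 (b=5); 5→6: 6^2 = 36; 36−1 = 35
i=2: 35 = 5·6 + 5 (b=6); 6→7: 5·7 + 5 = 40; 40−1 = 39
i=3: 39 = 5·7 + 4 (b=7); 7→8: 5·8 + 4 = 44; 44−1 = 43

ω·5 + 4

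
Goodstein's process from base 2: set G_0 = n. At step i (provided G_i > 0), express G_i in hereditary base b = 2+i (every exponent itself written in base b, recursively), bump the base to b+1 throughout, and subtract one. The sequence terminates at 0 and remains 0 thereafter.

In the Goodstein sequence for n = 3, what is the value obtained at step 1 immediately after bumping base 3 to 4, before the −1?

G_0 = 3. HB_2(3) = 2 + 1. Bump = 4. G_1 = 3.
G_1 = 3. HB_3(3) = 3. Bump = 4. G_2 = 3.

4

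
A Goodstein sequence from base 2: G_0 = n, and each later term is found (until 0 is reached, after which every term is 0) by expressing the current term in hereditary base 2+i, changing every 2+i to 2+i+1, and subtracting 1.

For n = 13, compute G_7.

i=0: 13 = 2^(2 + 1) + 2^2 + 1 (b=2); 2→3: 3^(3 + 1) + 3^3 + 1 = 109; 109−1 = 108
i=1: 108 = 3^(3 + 1) + 3^3 (b=3); 3→4: 4^(4 + 1) + 4^4 = 1280; 1280−1 = 1279
i=2: 1279 = 4^(4 + 1) + 3·4^3 + 3·4^2 + 3·4 + 3 (b=4); 4→5: 5^(5 + 1) + 3·5^3 + 3·5^2 + 3·5 + 3 = 16093; 16093−1 = 16092
i=3: 16092 = 5^(5 + 1) + 3·5^3 + 3·5^2 + 3·5 + 2 (b=5); 5→6: 6^(6 + 1) + 3·6^3 + 3·6^2 + 3·6 + 2 = 280712; 280712−1 = 280711
i=4: 280711 = 6^(6 + 1) + 3·6^3 + 3·6^2 + 3·6 + 1 (b=6); 6→7: 7^(7 + 1) + 3·7^3 + 3·7^2 + 3·7 + 1 = 5765999; 5765999−1 = 5765998
i=5: 5765998 = 7^(7 + 1) + 3·7^3 + 3·7^2 + 3·7 (b=7); 7→8: 8^(8 + 1) + 3·8^3 + 3·8^2 + 3·8 = 134219480; 134219480−1 = 134219479
i=6: 134219479 = 8^(8 + 1) + 3·8^3 + 3·8^2 + 2·8 + 7 (b=8); 8→9: 9^(9 + 1) + 3·9^3 + 3·9^2 + 2·9 + 7 = 3486786856; 3486786856−1 = 3486786855
i=7: 3486786855 = 9^(9 + 1) + 3·9^3 + 3·9^2 + 2·9 + 6 (b=9); 9→10: 10^(10 + 1) + 3·10^3 + 3·10^2 + 2·10 + 6 = 100000003326; 100000003326−1 = 100000003325

3486786855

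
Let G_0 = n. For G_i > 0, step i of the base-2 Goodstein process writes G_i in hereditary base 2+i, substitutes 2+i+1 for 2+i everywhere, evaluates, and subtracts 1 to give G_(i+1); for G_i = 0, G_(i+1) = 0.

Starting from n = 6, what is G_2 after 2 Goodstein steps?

step 0: 6 = 2^2 + 2; sub 3 for 2: 3^3 + 3; = 30; G_1 = 30−1 = 29
step 1: 29 = 3^3 + 2; sub 4 for 3: 4^4 + 2; = 258; G_2 = 258−1 = 257

257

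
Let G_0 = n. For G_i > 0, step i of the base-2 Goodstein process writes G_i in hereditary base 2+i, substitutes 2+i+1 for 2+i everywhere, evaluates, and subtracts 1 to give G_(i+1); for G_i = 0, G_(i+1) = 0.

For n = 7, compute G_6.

16777215

i=0: 7 = 2^2 + 2 + 1 (b=2); 2→3: 3^3 + 3 + 1 = 31; 31−1 = 30
i=1: 30 = 3^3 + 3 (b=3); 3→4: 4^4 + 4 = 260; 260−1 = 259
i=2: 259 = 4^4 + 3 (b=4); 4→5: 5^5 + 3 = 3128; 3128−1 = 3127
i=3: 3127 = 5^5 + 2 (b=5); 5→6: 6^6 + 2 = 46658; 46658−1 = 46657
i=4: 46657 = 6^6 + 1 (b=6); 6→7: 7^7 + 1 = 823544; 823544−1 = 823543
i=5: 823543 = 7^7 (b=7); 7→8: 8^8 = 16777216; 16777216−1 = 16777215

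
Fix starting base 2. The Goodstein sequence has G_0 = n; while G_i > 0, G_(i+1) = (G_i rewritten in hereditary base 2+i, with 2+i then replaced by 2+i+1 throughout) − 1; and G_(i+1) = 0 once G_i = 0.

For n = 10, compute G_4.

[0] 10 ≡ 2^(2 + 1) + 2 (base 2). Lift 3: 84. −1: 83.
[1] 83 ≡ 3^(3 + 1) + 2 (base 3). Lift 4: 1026. −1: 1025.
[2] 1025 ≡ 4^(4 + 1) + 1 (base 4). Lift 5: 15626. −1: 15625.
[3] 15625 ≡ 5^(5 + 1) (base 5). Lift 6: 279936. −1: 279935.
[4] 279935 ≡ 5·6^6 + 5·6^5 + 5·6^4 + 5·6^3 + 5·6^2 + 5·6 + 5 (base 6). Lift 7: 4215755. −1: 4215754.

279935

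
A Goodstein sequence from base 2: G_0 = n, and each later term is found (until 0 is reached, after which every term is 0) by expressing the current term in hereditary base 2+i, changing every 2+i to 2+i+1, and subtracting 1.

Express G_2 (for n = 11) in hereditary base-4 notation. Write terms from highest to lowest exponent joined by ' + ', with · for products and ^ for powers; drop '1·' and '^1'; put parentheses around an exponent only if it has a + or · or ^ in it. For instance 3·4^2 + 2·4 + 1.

base 2: 11 = 2^(2 + 1) + 2 + 1; at 3: 3^(3 + 1) + 3 + 1 = 85; next = 84
base 3: 84 = 3^(3 + 1) + 3; at 4: 4^(4 + 1) + 4 = 1028; next = 1027

4^(4 + 1) + 3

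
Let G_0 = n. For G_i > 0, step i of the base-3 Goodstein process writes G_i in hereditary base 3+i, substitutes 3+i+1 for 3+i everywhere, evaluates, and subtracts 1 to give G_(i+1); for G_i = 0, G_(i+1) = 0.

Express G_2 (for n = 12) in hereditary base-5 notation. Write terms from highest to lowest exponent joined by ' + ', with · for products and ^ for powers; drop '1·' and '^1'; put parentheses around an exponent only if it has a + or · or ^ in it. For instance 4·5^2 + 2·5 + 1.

[0] 12 ≡ 3^2 + 3 (base 3). Lift 4: 20. −1: 19.
[1] 19 ≡ 4^2 + 3 (base 4). Lift 5: 28. −1: 27.

5^2 + 2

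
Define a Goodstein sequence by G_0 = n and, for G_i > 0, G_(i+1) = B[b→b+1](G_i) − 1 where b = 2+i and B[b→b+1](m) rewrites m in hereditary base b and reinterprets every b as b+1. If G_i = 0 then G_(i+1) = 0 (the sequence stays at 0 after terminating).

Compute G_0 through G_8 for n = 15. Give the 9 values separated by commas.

[0] 15 ≡ 2^(2 + 1) + 2^2 + 2 + 1 (base 2). Lift 3: 112. −1: 111.
[1] 111 ≡ 3^(3 + 1) + 3^3 + 3 (base 3). Lift 4: 1284. −1: 1283.
[2] 1283 ≡ 4^(4 + 1) + 4^4 + 3 (base 4). Lift 5: 18753. −1: 18752.
[3] 18752 ≡ 5^(5 + 1) + 5^5 + 2 (base 5). Lift 6: 326594. −1: 326593.
[4] 326593 ≡ 6^(6 + 1) + 6^6 + 1 (base 6). Lift 7: 6588345. −1: 6588344.
[5] 6588344 ≡ 7^(7 + 1) + 7^7 (base 7). Lift 8: 150994944. −1: 150994943.
[6] 150994943 ≡ 8^(8 + 1) + 7·8^7 + 7·8^6 + 7·8^5 + 7·8^4 + 7·8^3 + 7·8^2 + 7·8 + 7 (base 8). Lift 9: 3524450281. −1: 3524450280.
[7] 3524450280 ≡ 9^(9 + 1) + 7·9^7 + 7·9^6 + 7·9^5 + 7·9^4 + 7·9^3 + 7·9^2 + 7·9 + 6 (base 9). Lift 10: 100077777776. −1: 100077777775.

15, 111, 1283, 18752, 326593, 6588344, 150994943, 3524450280, 100077777775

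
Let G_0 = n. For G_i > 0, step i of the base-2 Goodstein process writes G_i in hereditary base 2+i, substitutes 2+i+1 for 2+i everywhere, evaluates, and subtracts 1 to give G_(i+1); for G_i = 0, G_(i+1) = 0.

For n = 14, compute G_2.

1281

[0] 14 ≡ 2^(2 + 1) + 2^2 + 2 (base 2). Lift 3: 111. −1: 110.
[1] 110 ≡ 3^(3 + 1) + 3^3 + 2 (base 3). Lift 4: 1282. −1: 1281.
[2] 1281 ≡ 4^(4 + 1) + 4^4 + 1 (base 4). Lift 5: 18751. −1: 18750.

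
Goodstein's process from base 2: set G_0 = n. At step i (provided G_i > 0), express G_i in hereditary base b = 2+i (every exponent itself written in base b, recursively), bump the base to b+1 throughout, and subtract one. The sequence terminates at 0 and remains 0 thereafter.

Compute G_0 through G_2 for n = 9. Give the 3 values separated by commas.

(0) 9|_2 = 2^(2 + 1) + 1 ↦ 3^(3 + 1) + 1|_3 = 82 ⇒ 81
(1) 81|_3 = 3^(3 + 1) ↦ 4^(4 + 1)|_4 = 1024 ⇒ 1023

9, 81, 1023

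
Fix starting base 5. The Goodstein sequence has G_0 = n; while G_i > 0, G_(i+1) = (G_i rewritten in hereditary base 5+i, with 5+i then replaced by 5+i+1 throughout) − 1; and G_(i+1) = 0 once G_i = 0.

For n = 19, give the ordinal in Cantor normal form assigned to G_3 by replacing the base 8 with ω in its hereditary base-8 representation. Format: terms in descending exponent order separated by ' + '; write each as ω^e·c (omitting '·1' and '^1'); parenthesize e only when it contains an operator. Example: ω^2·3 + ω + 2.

ω·3 + 1

i=0: 19 = 3·5 + 4 (b=5); 5→6: 3·6 + 4 = 22; 22−1 = 21
i=1: 21 = 3·6 + 3 (b=6); 6→7: 3·7 + 3 = 24; 24−1 = 23
i=2: 23 = 3·7 + 2 (b=7); 7→8: 3·8 + 2 = 26; 26−1 = 25
i=3: 25 = 3·8 + 1 (b=8); 8→9: 3·9 + 1 = 28; 28−1 = 27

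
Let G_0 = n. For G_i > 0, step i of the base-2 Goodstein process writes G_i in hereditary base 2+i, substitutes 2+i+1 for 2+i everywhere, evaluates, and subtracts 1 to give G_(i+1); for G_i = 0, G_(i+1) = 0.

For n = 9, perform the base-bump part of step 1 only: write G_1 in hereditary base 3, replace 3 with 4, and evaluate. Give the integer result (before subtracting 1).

G_0=9  [base 2] 2^(2 + 1) + 1  →[2↦3]→  3^(3 + 1) + 1 = 82  −1 ⇒ G_1=81
G_1=81  [base 3] 3^(3 + 1)  →[3↦4]→  4^(4 + 1) = 1024  −1 ⇒ G_2=1023

1024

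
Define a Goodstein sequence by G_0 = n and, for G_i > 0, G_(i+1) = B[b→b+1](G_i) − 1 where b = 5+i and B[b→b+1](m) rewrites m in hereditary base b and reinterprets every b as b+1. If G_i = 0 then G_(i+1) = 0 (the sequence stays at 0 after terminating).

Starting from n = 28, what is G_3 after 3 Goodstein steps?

(0) 28|_5 = 5^2 + 3 ↦ 6^2 + 3|_6 = 39 ⇒ 38
(1) 38|_6 = 6^2 + 2 ↦ 7^2 + 2|_7 = 51 ⇒ 50
(2) 50|_7 = 7^2 + 1 ↦ 8^2 + 1|_8 = 65 ⇒ 64

64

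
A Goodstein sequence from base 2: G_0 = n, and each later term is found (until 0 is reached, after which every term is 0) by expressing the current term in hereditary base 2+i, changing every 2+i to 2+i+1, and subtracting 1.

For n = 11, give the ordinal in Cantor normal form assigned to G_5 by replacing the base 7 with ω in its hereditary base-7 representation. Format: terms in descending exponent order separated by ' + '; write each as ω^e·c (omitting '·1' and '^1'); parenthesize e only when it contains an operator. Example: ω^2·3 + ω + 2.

G_0 = 11. HB_2(11) = 2^(2 + 1) + 2 + 1. Bump = 85. G_1 = 84.
G_1 = 84. HB_3(84) = 3^(3 + 1) + 3. Bump = 1028. G_2 = 1027.
G_2 = 1027. HB_4(1027) = 4^(4 + 1) + 3. Bump = 15628. G_3 = 15627.
G_3 = 15627. HB_5(15627) = 5^(5 + 1) + 2. Bump = 279938. G_4 = 279937.
G_4 = 279937. HB_6(279937) = 6^(6 + 1) + 1. Bump = 5764802. G_5 = 5764801.
G_5 = 5764801. HB_7(5764801) = 7^(7 + 1). Bump = 134217728. G_6 = 134217727.

ω^(ω + 1)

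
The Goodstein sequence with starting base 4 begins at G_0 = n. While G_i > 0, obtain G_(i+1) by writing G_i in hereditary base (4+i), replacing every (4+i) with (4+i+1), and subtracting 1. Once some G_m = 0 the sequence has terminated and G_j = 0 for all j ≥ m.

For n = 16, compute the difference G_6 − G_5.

[0] 16 ≡ 4^2 (base 4). Lift 5: 25. −1: 24.
[1] 24 ≡ 4·5 + 4 (base 5). Lift 6: 28. −1: 27.
[2] 27 ≡ 4·6 + 3 (base 6). Lift 7: 31. −1: 30.
[3] 30 ≡ 4·7 + 2 (base 7). Lift 8: 34. −1: 33.
[4] 33 ≡ 4·8 + 1 (base 8). Lift 9: 37. −1: 36.
[5] 36 ≡ 4·9 (base 9). Lift 10: 40. −1: 39.

3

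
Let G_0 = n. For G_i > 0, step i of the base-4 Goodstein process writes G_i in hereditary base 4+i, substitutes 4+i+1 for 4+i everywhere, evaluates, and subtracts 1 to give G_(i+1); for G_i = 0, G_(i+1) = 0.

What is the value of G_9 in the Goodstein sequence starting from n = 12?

19

[0] 12 ≡ 3·4 (base 4). Lift 5: 15. −1: 14.
[1] 14 ≡ 2·5 + 4 (base 5). Lift 6: 16. −1: 15.
[2] 15 ≡ 2·6 + 3 (base 6). Lift 7: 17. −1: 16.
[3] 16 ≡ 2·7 + 2 (base 7). Lift 8: 18. −1: 17.
[4] 17 ≡ 2·8 + 1 (base 8). Lift 9: 19. −1: 18.
[5] 18 ≡ 2·9 (base 9). Lift 10: 20. −1: 19.
[6] 19 ≡ 10 + 9 (base 10). Lift 11: 20. −1: 19.
[7] 19 ≡ 11 + 8 (base 11). Lift 12: 20. −1: 19.
[8] 19 ≡ 12 + 7 (base 12). Lift 13: 20. −1: 19.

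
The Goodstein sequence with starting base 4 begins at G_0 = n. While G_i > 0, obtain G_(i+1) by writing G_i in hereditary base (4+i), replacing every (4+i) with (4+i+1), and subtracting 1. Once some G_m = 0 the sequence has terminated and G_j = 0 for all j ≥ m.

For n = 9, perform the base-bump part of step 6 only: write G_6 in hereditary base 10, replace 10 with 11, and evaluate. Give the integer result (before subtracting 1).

i=0: 9 = 2·4 + 1 (b=4); 4→5: 2·5 + 1 = 11; 11−1 = 10
i=1: 10 = 2·5 (b=5); 5→6: 2·6 = 12; 12−1 = 11
i=2: 11 = 6 + 5 (b=6); 6→7: 7 + 5 = 12; 12−1 = 11
i=3: 11 = 7 + 4 (b=7); 7→8: 8 + 4 = 12; 12−1 = 11
i=4: 11 = 8 + 3 (b=8); 8→9: 9 + 3 = 12; 12−1 = 11
i=5: 11 = 9 + 2 (b=9); 9→10: 10 + 2 = 12; 12−1 = 11
i=6: 11 = 10 + 1 (b=10); 10→11: 11 + 1 = 12; 12−1 = 11

12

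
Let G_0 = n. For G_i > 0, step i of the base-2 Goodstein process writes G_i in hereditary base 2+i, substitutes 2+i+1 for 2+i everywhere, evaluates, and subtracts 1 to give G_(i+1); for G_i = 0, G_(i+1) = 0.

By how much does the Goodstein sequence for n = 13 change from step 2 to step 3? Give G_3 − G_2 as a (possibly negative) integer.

14813

step 0: 13 = 2^(2 + 1) + 2^2 + 1; sub 3 for 2: 3^(3 + 1) + 3^3 + 1; = 109; G_1 = 109−1 = 108
step 1: 108 = 3^(3 + 1) + 3^3; sub 4 for 3: 4^(4 + 1) + 4^4; = 1280; G_2 = 1280−1 = 1279
step 2: 1279 = 4^(4 + 1) + 3·4^3 + 3·4^2 + 3·4 + 3; sub 5 for 4: 5^(5 + 1) + 3·5^3 + 3·5^2 + 3·5 + 3; = 16093; G_3 = 16093−1 = 16092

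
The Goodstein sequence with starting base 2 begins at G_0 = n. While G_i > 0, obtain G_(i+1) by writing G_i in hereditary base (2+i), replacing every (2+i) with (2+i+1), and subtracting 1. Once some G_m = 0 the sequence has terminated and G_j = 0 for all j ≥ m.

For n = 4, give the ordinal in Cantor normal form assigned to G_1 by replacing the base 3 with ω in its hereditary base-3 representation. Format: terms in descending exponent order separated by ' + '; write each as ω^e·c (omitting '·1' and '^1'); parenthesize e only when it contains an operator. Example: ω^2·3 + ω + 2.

step 0: 4 = 2^2; sub 3 for 2: 3^3; = 27; G_1 = 27−1 = 26
step 1: 26 = 2·3^2 + 2·3 + 2; sub 4 for 3: 2·4^2 + 2·4 + 2; = 42; G_2 = 42−1 = 41

ω^2·2 + ω·2 + 2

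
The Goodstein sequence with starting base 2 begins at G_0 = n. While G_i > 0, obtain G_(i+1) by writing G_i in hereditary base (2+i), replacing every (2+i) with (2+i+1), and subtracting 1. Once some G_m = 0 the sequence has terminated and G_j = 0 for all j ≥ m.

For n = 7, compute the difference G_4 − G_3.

43530

G_0 = 7. HB_2(7) = 2^2 + 2 + 1. Bump = 31. G_1 = 30.
G_1 = 30. HB_3(30) = 3^3 + 3. Bump = 260. G_2 = 259.
G_2 = 259. HB_4(259) = 4^4 + 3. Bump = 3128. G_3 = 3127.
G_3 = 3127. HB_5(3127) = 5^5 + 2. Bump = 46658. G_4 = 46657.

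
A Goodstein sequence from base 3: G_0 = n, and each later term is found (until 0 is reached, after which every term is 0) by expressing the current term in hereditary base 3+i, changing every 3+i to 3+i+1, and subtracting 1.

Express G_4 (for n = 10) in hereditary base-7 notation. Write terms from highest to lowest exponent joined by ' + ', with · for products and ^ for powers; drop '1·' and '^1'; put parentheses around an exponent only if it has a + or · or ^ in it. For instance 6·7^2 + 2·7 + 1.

4·7 + 2

(0) 10|_3 = 3^2 + 1 ↦ 4^2 + 1|_4 = 17 ⇒ 16
(1) 16|_4 = 4^2 ↦ 5^2|_5 = 25 ⇒ 24
(2) 24|_5 = 4·5 + 4 ↦ 4·6 + 4|_6 = 28 ⇒ 27
(3) 27|_6 = 4·6 + 3 ↦ 4·7 + 3|_7 = 31 ⇒ 30
(4) 30|_7 = 4·7 + 2 ↦ 4·8 + 2|_8 = 34 ⇒ 33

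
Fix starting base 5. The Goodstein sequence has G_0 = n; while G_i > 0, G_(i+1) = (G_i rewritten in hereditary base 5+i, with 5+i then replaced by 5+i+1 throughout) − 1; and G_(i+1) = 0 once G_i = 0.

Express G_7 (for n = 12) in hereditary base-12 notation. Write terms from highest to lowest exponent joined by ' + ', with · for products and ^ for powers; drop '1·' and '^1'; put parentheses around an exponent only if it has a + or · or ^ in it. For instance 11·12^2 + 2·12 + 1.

i=0: 12 = 2·5 + 2 (b=5); 5→6: 2·6 + 2 = 14; 14−1 = 13
i=1: 13 = 2·6 + 1 (b=6); 6→7: 2·7 + 1 = 15; 15−1 = 14
i=2: 14 = 2·7 (b=7); 7→8: 2·8 = 16; 16−1 = 15
i=3: 15 = 8 + 7 (b=8); 8→9: 9 + 7 = 16; 16−1 = 15
i=4: 15 = 9 + 6 (b=9); 9→10: 10 + 6 = 16; 16−1 = 15
i=5: 15 = 10 + 5 (b=10); 10→11: 11 + 5 = 16; 16−1 = 15
i=6: 15 = 11 + 4 (b=11); 11→12: 12 + 4 = 16; 16−1 = 15
i=7: 15 = 12 + 3 (b=12); 12→13: 13 + 3 = 16; 16−1 = 15

12 + 3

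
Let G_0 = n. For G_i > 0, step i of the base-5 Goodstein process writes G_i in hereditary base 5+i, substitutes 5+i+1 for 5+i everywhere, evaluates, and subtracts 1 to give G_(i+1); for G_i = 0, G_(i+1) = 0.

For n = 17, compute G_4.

24

G_0 = 17. HB_5(17) = 3·5 + 2. Bump = 20. G_1 = 19.
G_1 = 19. HB_6(19) = 3·6 + 1. Bump = 22. G_2 = 21.
G_2 = 21. HB_7(21) = 3·7. Bump = 24. G_3 = 23.
G_3 = 23. HB_8(23) = 2·8 + 7. Bump = 25. G_4 = 24.
G_4 = 24. HB_9(24) = 2·9 + 6. Bump = 26. G_5 = 25.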